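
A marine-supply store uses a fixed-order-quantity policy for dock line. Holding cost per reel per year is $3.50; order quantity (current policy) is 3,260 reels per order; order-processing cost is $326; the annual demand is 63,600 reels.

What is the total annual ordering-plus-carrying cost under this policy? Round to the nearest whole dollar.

Orders/yr = 63,600/3,260 = 19.509; ordering cost = 19.509 × $326 = $6,360.00
Average inventory = 3,260/2 = 1630; holding cost = 1630 × $3.5 = $5,705.00
Total = $6,360.00 + $5,705.00 = $12,065.00

$12,065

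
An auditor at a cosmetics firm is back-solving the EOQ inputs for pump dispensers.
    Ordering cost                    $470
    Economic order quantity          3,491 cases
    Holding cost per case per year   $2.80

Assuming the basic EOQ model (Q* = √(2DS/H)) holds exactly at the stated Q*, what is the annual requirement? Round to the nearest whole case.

Since Q* = (2DS/H)^½, squaring gives Q*²·H = 2DS.
D = Q²H / (2S) = 3,491² × 2.8 / (2 × 470) = 36,301.94

36,302 cases per year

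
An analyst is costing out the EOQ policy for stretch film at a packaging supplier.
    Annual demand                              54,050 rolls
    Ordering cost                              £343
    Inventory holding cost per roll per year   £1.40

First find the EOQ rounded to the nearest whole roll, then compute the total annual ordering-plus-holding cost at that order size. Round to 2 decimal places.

£7,204.83

EOQ = √(2DS/H) = √(2 × 54,050 × 343 / 1.4)
    = √(26,484,500.00) ≈ 5,146.31 → Q = 5,146 rolls
Ordering: D/Q × S = 54,050/5,146 × £343 = £3,602.63
Holding:  Q/2 × H = 5,146/2 × £1.4 = £3,602.20
Total = £3,602.63 + £3,602.20 = £7,204.83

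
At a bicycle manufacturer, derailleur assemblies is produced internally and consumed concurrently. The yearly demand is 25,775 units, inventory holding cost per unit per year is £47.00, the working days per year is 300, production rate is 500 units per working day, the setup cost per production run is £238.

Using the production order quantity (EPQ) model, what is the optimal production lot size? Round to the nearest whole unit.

Daily demand d = 25,775/300 = 85.917; p = 500; 1 − d/p = 0.82817
EPQ = √(2DS / (H(1 − d/p)))
    = √(2 × 25,775 × 238 / (47 × 0.82817)) ≈ 561.43

561 units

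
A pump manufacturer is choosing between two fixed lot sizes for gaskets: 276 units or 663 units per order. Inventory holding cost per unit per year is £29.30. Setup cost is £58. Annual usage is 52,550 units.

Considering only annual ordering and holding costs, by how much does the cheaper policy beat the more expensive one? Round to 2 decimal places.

TC(Q) = (D/Q)S + (Q/2)H
TC(276) = (52,550/276)×58 + (276/2)×29.3 = £15,086.52
TC(663) = (52,550/663)×58 + (663/2)×29.3 = £14,310.08
|ΔTC| = |£15,086.52 − £14,310.08| = £776.43

£776.43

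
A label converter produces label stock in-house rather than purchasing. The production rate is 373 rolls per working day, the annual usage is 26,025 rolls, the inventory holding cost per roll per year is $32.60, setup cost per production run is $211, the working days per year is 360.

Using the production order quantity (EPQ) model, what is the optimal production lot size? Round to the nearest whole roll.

646 rolls

d = 26,025/360 = 72.2917 rolls/day;  effective holding cost H(1 − d/p) = 32.6·(1 − 72.2917/373) = 26.28175
Q* = √(2DS / H_eff) = √(2·26,025·211 / 26.28175) ≈ 646.43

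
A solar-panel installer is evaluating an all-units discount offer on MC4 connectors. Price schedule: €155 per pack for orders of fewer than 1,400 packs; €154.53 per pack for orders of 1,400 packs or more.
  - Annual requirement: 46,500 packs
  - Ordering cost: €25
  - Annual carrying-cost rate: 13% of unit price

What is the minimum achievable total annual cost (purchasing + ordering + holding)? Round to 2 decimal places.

€7,200,537.59

H₁ = 13%×€155 = €20.1500;  H₂ = 13%×€154.53 = €20.0889
EOQ₁ = √(2×46,500×25/20.1500) = 339.68  (< 1,400, feasible at tier 1)
EOQ₂ = √(2×46,500×25/20.0889) = 340.20  (< 1,400 → use Q = 1,400 at tier-2 price)
TC(tier 1 (EOQ₁), Q≈339.7) = €7,214,344.61
TC(tier 2, Q≈1,400.0) = €7,200,537.59
Minimum at tier 2: €7,200,537.59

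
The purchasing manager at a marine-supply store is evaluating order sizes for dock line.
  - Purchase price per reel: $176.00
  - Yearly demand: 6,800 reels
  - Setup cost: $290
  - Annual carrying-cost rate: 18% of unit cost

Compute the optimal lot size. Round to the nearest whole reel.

H = i·C = 0.18 × $176 = $31.6800 per reel-year
EOQ = √(2DS/H) = √(2 × 6,800 × 290 / 31.68)
    = √(124,494.95) ≈ 352.84

353 reels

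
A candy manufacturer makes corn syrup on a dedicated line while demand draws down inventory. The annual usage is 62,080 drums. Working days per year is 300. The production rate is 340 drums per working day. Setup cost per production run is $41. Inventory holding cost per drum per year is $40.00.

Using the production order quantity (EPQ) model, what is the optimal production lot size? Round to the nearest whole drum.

570 drums

d = 62,080/300 = 206.9333 drums/day;  effective holding cost H(1 − d/p) = 40·(1 − 206.9333/340) = 15.65490
Q* = √(2DS / H_eff) = √(2·62,080·41 / 15.65490) ≈ 570.24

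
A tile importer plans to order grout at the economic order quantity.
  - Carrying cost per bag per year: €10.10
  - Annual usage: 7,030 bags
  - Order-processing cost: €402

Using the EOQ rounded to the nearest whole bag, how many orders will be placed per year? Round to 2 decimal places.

2DS/H = 2·7,030·402/10.1 = 559,615.84
EOQ = √559,615.84 ≈ 748.07 → Q = 748
N = D/Q = 7,030/748 ≈ 9.398 orders/yr

9.40 orders per year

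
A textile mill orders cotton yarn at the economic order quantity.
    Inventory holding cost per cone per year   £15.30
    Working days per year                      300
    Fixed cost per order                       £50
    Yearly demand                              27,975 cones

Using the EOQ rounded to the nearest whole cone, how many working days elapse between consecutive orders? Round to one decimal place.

2DS/H = 2·27,975·50/15.3 = 182,843.14
EOQ = √182,843.14 ≈ 427.60 → Q = 428 cones
Days between orders = 300 / (D/Q) = 300 / 65.362 ≈ 4.590

4.6 days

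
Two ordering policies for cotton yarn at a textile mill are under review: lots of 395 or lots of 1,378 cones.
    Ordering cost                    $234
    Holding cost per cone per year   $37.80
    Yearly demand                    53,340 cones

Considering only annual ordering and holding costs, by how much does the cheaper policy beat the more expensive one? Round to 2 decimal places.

Annual cost at Q: ordering D·S/Q plus holding Q·H/2.
TC(395) = (53,340/395)×234 + (395/2)×37.8 = $39,064.39
TC(1,378) = (53,340/1,378)×234 + (1,378/2)×37.8 = $35,101.94
|ΔTC| = |$39,064.39 − $35,101.94| = $3,962.45

$3,962.45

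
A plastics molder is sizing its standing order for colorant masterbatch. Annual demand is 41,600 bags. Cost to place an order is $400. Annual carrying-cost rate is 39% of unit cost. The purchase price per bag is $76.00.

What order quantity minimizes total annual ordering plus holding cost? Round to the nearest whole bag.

1,060 bags

Holding cost per bag per year: H = 39% × $76 = $29.6400
EOQ = √(2DS/H) = √(2 × 41,600 × 400 / 29.64)
    = √(1,122,807.02) ≈ 1,059.63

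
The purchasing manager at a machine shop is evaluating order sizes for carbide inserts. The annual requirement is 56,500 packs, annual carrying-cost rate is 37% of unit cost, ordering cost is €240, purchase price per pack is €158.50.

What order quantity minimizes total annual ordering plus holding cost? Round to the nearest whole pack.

Holding cost per pack per year: H = 37% × €158.5 = €58.6450
EOQ = √(2DS/H) = √(2 × 56,500 × 240 / 58.645)
    = √(462,443.52) ≈ 680.03

680 packs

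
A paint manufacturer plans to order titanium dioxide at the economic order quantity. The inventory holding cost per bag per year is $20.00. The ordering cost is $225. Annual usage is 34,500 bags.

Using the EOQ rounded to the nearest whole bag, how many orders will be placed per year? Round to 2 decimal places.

39.16 orders per year

Optimal lot size Q* = (2 × 34,500 × $225 / $20)^½ ≈ 881.05 → Q = 881
N = D/Q = 34,500/881 ≈ 39.160 orders/yr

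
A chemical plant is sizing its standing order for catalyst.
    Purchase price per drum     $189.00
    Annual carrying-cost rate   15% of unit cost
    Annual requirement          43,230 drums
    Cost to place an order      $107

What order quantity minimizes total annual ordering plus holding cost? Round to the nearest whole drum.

571 drums

Carrying cost H = $189 × 15% = $28.3500/drum/yr
2DS/H = 2·43,230·107/28.35 = 326,321.69
EOQ = √326,321.69 ≈ 571.25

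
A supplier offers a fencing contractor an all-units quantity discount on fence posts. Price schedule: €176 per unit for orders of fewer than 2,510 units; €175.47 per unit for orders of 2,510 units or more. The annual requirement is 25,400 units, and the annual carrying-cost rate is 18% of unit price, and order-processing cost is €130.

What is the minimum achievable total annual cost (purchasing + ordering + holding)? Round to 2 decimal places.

€4,484,864.26

H₁ = 18%×€176 = €31.6800;  H₂ = 18%×€175.47 = €31.5846
EOQ₁ = √(2×25,400×130/31.6800) = 456.57  (< 2,510, feasible at tier 1)
EOQ₂ = √(2×25,400×130/31.5846) = 457.26  (< 2,510 → use Q = 2,510 at tier-2 price)
TC(tier 1 (EOQ₁), Q≈456.6) = €4,484,864.26
TC(tier 2, Q≈2,510.0) = €4,497,892.21
Minimum at tier 1 (EOQ₁): €4,484,864.26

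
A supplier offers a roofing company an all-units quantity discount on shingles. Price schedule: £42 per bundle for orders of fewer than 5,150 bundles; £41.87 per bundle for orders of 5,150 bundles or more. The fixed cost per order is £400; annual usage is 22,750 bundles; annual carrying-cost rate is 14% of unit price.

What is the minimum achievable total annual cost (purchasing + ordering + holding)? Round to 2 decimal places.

£965,844.85

H₁ = 14%×£42 = £5.8800;  H₂ = 14%×£41.87 = £5.8618
EOQ₁ = √(2×22,750×400/5.8800) = 1,759.33  (< 5,150, feasible at tier 1)
EOQ₂ = √(2×22,750×400/5.8618) = 1,762.06  (< 5,150 → use Q = 5,150 at tier-2 price)
TC(tier 1 (EOQ₁), Q≈1,759.3) = £965,844.85
TC(tier 2, Q≈5,150.0) = £969,403.63
Minimum at tier 1 (EOQ₁): £965,844.85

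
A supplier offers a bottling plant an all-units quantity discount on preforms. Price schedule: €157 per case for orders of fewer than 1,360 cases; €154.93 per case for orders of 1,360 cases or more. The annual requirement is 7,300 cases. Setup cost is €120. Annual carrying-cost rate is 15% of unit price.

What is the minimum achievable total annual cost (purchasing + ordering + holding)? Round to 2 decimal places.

H₁ = 15%×€157 = €23.5500;  H₂ = 15%×€154.93 = €23.2395
EOQ₁ = √(2×7,300×120/23.5500) = 272.75  (< 1,360, feasible at tier 1)
EOQ₂ = √(2×7,300×120/23.2395) = 274.57  (< 1,360 → use Q = 1,360 at tier-2 price)
TC(tier 1 (EOQ₁), Q≈272.8) = €1,152,523.36
TC(tier 2, Q≈1,360.0) = €1,147,435.98
Minimum at tier 2: €1,147,435.98

€1,147,435.98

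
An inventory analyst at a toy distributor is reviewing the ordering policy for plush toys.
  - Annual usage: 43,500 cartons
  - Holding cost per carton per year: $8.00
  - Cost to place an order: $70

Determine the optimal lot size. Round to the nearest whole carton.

Q* = √(2·D·S / H) = √(2·43,500·70 / 8) = √761,250.0 ≈ 872.50

872 cartons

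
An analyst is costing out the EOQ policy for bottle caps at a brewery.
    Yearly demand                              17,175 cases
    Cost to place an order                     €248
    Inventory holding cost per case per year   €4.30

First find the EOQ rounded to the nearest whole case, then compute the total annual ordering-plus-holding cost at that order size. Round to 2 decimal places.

Optimal lot size Q* = (2 × 17,175 × €248 / €4.3)^½ ≈ 1,407.52 → Q = 1,408 cases
Ordering: D/Q × S = 17,175/1,408 × €248 = €3,025.14
Holding:  Q/2 × H = 1,408/2 × €4.3 = €3,027.20
Total = €3,025.14 + €3,027.20 = €6,052.34

€6,052.34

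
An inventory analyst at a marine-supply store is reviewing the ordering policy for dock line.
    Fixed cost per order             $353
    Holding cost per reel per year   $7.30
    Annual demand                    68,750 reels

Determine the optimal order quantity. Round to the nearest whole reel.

Q* = √(2·D·S / H) = √(2·68,750·353 / 7.3) = √6,648,972.6 ≈ 2,578.56

2,579 reels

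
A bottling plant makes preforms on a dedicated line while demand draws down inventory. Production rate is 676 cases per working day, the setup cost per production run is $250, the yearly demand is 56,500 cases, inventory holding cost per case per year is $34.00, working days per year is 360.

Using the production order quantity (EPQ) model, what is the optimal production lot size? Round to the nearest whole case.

Daily demand d = 56,500/360 = 156.944; p = 676; 1 − d/p = 0.76783
EPQ = √(2DS / (H(1 − d/p)))
    = √(2 × 56,500 × 250 / (34 × 0.76783)) ≈ 1,040.25

1,040 cases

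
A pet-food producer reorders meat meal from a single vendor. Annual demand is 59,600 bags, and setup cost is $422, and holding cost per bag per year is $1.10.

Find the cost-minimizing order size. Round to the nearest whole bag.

EOQ = √(2DS/H) = √(2 × 59,600 × 422 / 1.1)
    = √(45,729,454.55) ≈ 6,762.36

6,762 bags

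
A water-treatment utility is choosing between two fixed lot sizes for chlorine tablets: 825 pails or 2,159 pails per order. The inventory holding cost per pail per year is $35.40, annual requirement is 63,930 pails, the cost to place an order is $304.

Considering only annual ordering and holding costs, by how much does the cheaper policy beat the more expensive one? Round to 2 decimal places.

$9,056.29

Annual cost at Q: ordering D·S/Q plus holding Q·H/2.
TC(825) = (63,930/825)×304 + (825/2)×35.4 = $38,159.74
TC(2,159) = (63,930/2,159)×304 + (2,159/2)×35.4 = $47,216.02
Cheaper: Q = 825.  Difference = $9,056.29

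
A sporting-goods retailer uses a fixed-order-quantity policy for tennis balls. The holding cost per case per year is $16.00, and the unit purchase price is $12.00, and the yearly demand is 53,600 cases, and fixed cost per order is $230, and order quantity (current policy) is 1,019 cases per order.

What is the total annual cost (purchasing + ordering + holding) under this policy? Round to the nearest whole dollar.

$663,450

Ordering: D/Q × S = 53,600/1,019 × $230 = $12,098.14
Holding:  Q/2 × H = 1,019/2 × $16 = $8,152.00
Purchase cost = D·C = 53,600 × 12 = $643,200.00
Total = $12,098.14 + $8,152.00 + $643,200.00 = $663,450.14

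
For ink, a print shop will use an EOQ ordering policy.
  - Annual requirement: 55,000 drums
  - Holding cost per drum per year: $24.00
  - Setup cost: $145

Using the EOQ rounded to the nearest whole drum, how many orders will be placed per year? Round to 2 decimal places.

67.48 orders per year

Optimal lot size Q* = (2 × 55,000 × $145 / $24)^½ ≈ 815.22 → Q = 815
Orders per year = D/Q = 55,000 / 815 = 67.485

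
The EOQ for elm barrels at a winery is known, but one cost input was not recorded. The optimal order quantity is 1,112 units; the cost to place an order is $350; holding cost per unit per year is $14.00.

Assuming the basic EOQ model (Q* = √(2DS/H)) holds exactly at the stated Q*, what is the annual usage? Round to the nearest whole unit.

Since Q* = (2DS/H)^½, squaring gives Q*²·H = 2DS.
D = Q²H / (2S) = 1,112² × 14 / (2 × 350) = 24,730.88

24,731 units per year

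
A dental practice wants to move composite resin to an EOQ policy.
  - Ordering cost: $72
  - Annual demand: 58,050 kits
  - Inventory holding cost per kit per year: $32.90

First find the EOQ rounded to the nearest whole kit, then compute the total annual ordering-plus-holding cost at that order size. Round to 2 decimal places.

Optimal lot size Q* = (2 × 58,050 × $72 / $32.9)^½ ≈ 504.06 → Q = 504 kits
Annual ordering cost = (D/Q)·S = (58,050/504) × 72 = $8,292.86
Annual holding cost  = (Q/2)·H = (504/2) × 32.9 = $8,290.80
Total = $8,292.86 + $8,290.80 = $16,583.66

$16,583.66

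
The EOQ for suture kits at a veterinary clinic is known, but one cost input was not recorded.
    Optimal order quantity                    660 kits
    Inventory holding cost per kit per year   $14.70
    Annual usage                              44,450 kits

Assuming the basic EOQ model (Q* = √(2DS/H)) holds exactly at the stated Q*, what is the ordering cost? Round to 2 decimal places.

$72.03

EOQ relation: Q² = 2DS/H, so rearrange for the unknown.
S = Q²H / (2D) = 660² × 14.7 / (2 × 44,450) = 72.0283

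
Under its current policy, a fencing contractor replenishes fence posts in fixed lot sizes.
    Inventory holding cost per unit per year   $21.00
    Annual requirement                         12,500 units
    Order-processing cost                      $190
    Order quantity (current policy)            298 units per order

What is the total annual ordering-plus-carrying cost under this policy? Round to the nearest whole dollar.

Orders/yr = 12,500/298 = 41.946; ordering cost = 41.946 × $190 = $7,969.80
Average inventory = 298/2 = 149; holding cost = 149 × $21 = $3,129.00
Total = $7,969.80 + $3,129.00 = $11,098.80

$11,099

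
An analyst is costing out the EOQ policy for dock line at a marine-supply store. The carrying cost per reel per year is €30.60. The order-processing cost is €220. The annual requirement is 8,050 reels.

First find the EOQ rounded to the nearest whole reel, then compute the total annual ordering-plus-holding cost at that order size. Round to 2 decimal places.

€10,410.82

Optimal lot size Q* = (2 × 8,050 × €220 / €30.6)^½ ≈ 340.22 → Q = 340 reels
Annual ordering cost = (D/Q)·S = (8,050/340) × 220 = €5,208.82
Annual holding cost  = (Q/2)·H = (340/2) × 30.6 = €5,202.00
Total = €5,208.82 + €5,202.00 = €10,410.82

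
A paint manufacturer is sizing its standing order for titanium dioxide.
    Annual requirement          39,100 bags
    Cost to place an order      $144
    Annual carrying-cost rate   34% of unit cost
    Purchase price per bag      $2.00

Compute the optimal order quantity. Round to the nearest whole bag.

4,069 bags

H = i·C = 0.34 × $2 = $0.6800 per bag-year
2DS/H = 2·39,100·144/0.68 = 16,560,000.00
EOQ = √16,560,000.00 ≈ 4,069.40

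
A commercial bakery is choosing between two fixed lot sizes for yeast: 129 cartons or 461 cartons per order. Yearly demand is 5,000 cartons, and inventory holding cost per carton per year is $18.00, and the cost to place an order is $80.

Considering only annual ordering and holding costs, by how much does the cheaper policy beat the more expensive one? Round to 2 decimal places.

For each Q, cost = (D/Q)·S + (Q/2)·H.
TC(129) = (5,000/129)×80 + (129/2)×18 = $4,261.78
TC(461) = (5,000/461)×80 + (461/2)×18 = $5,016.68
Cheaper: Q = 129.  Difference = $754.90

$754.90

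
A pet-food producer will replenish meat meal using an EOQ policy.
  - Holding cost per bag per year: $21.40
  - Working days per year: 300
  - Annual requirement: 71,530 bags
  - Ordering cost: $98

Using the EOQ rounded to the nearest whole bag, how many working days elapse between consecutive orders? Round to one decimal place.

Optimal lot size Q* = (2 × 71,530 × $98 / $21.4)^½ ≈ 809.40 → Q = 809 bags
T = Q/D × 300 days = 809/71,530 × 300 = 3.393 days

3.4 days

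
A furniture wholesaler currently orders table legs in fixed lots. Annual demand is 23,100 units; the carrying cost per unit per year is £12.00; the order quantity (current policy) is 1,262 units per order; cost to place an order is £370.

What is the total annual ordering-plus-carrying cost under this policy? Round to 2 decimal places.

Ordering: D/Q × S = 23,100/1,262 × £370 = £6,772.58
Holding:  Q/2 × H = 1,262/2 × £12 = £7,572.00
Total = £6,772.58 + £7,572.00 = £14,344.58

£14,344.58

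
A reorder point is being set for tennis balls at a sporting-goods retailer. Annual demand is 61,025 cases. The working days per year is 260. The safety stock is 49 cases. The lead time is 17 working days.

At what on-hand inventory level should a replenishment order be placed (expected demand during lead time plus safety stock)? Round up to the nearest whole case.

4,040 cases

Daily demand d = 61,025 / 260 = 234.712 cases/day
Demand during lead time = 234.712 × 17 = 3,990.10
Reorder point = 3,990.10 + 49 = 4,039.10 → round up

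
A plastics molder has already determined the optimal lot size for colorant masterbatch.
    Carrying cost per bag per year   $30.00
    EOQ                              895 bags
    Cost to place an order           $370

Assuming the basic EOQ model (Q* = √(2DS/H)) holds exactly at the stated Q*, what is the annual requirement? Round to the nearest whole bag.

32,474 bags per year

From Q* = √(2DS/H) ⇒ Q*² = 2DS/H.
D = Q²H / (2S) = 895² × 30 / (2 × 370) = 32,473.99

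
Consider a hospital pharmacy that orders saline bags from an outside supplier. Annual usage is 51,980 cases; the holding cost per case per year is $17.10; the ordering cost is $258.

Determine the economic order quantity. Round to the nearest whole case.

2DS/H = 2·51,980·258/17.1 = 1,568,519.30
EOQ = √1,568,519.30 ≈ 1,252.41

1,252 cases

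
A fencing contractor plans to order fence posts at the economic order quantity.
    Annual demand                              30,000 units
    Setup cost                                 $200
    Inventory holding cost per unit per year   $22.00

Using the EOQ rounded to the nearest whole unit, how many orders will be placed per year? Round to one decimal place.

EOQ = √(2DS/H) = √(2 × 30,000 × 200 / 22)
    = √(545,454.55) ≈ 738.55 → Q = 739
Orders per year = D/Q = 30,000 / 739 = 40.595

40.6 orders per year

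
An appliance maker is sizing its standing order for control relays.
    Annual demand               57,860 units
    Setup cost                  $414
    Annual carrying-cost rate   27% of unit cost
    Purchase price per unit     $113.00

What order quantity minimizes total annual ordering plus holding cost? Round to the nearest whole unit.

1,253 units

H = i·C = 0.27 × $113 = $30.5100 per unit-year
2DS/H = 2·57,860·414/30.51 = 1,570,241.89
EOQ = √1,570,241.89 ≈ 1,253.09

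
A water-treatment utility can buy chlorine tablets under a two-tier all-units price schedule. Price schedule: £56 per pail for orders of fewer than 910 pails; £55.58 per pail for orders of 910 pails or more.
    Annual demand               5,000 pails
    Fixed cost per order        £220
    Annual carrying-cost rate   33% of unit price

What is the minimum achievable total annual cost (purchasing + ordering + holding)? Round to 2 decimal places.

£286,376.21

H₁ = 33%×£56 = £18.4800;  H₂ = 33%×£55.58 = £18.3414
EOQ₁ = √(2×5,000×220/18.4800) = 345.03  (< 910, feasible at tier 1)
EOQ₂ = √(2×5,000×220/18.3414) = 346.33  (< 910 → use Q = 910 at tier-2 price)
TC(tier 1 (EOQ₁), Q≈345.0) = £286,376.21
TC(tier 2, Q≈910.0) = £287,454.13
Minimum at tier 1 (EOQ₁): £286,376.21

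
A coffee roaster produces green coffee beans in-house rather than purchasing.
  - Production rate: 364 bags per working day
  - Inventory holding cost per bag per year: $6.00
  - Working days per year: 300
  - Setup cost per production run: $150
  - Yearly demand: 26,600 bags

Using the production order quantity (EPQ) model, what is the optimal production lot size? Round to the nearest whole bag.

d = 26,600/300 = 88.6667 bags/day;  effective holding cost H(1 − d/p) = 6·(1 − 88.6667/364) = 4.53846
Q* = √(2DS / H_eff) = √(2·26,600·150 / 4.53846) ≈ 1,326.01

1,326 bags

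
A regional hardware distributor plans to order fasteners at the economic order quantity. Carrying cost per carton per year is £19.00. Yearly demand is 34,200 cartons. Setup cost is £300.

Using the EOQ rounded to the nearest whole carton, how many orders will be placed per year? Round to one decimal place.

32.9 orders per year

Q* = √(2·D·S / H) = √(2·34,200·300 / 19) = √1,080,000.0 ≈ 1,039.23 → Q = 1,039
N = D/Q = 34,200/1,039 ≈ 32.916 orders/yr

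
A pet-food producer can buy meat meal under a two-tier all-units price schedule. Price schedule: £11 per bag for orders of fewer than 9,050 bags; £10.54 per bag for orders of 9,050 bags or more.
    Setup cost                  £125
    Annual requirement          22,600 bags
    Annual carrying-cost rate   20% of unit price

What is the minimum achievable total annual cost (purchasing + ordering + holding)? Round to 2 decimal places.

£248,054.85

H₁ = 20%×£11 = £2.2000;  H₂ = 20%×£10.54 = £2.1080
EOQ₁ = √(2×22,600×125/2.2000) = 1,602.55  (< 9,050, feasible at tier 1)
EOQ₂ = √(2×22,600×125/2.1080) = 1,637.15  (< 9,050 → use Q = 9,050 at tier-2 price)
TC(tier 1 (EOQ₁), Q≈1,602.6) = £252,125.62
TC(tier 2, Q≈9,050.0) = £248,054.85
Minimum at tier 2: £248,054.85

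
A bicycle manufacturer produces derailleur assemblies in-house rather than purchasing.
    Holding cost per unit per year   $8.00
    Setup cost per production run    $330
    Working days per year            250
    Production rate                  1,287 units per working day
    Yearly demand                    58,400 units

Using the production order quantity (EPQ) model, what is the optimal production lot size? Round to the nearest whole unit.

2,426 units

d = 58,400/250 = 233.6000 units/day;  effective holding cost H(1 − d/p) = 8·(1 − 233.6000/1287) = 6.54794
Q* = √(2DS / H_eff) = √(2·58,400·330 / 6.54794) ≈ 2,426.20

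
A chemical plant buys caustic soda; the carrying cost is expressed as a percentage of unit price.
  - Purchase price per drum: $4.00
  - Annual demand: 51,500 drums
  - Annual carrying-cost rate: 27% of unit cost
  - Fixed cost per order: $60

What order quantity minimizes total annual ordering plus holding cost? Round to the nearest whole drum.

Carrying cost H = $4 × 27% = $1.0800/drum/yr
2DS/H = 2·51,500·60/1.08 = 5,722,222.22
EOQ = √5,722,222.22 ≈ 2,392.12

2,392 drums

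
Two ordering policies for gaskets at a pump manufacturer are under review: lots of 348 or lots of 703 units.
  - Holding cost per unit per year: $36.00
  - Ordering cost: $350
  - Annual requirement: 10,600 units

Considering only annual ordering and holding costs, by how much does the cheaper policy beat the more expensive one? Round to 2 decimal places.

$1,006.46

TC(Q) = (D/Q)S + (Q/2)H
TC(348) = (10,600/348)×350 + (348/2)×36 = $16,924.92
TC(703) = (10,600/703)×350 + (703/2)×36 = $17,931.38
|ΔTC| = |$16,924.92 − $17,931.38| = $1,006.46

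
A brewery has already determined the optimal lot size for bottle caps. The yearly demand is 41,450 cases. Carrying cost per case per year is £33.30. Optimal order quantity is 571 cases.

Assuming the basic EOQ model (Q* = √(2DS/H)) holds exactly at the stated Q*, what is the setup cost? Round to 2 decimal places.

From Q* = √(2DS/H) ⇒ Q*² = 2DS/H.
S = Q²H / (2D) = 571² × 33.3 / (2 × 41,450) = 130.9670

£130.97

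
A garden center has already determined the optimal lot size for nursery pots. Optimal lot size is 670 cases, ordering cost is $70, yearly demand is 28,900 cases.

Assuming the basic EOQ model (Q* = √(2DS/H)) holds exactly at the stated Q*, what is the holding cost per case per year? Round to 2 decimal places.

EOQ relation: Q² = 2DS/H, so rearrange for the unknown.
H = 2DS / Q² = 2 × 28,900 × 70 / 670² = 9.0131

$9.01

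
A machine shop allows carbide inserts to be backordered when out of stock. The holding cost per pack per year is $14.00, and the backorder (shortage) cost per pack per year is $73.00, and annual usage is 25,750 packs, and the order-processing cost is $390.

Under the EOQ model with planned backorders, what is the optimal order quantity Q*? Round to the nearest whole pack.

1,308 packs

Q* = √(2DS/H) · √((H + b)/b)
   = √(2 × 25,750 × 390 / 14) · √((14 + 73) / 73)
   = 1,197.766 × 1.0917 ≈ 1,307.59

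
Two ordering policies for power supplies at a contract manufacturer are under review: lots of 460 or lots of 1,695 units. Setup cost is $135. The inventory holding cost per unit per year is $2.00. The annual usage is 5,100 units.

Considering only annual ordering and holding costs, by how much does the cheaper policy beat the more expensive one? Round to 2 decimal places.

$144.46

For each Q, cost = (D/Q)·S + (Q/2)·H.
TC(460) = (5,100/460)×135 + (460/2)×2 = $1,956.74
TC(1,695) = (5,100/1,695)×135 + (1,695/2)×2 = $2,101.19
|ΔTC| = |$1,956.74 − $2,101.19| = $144.46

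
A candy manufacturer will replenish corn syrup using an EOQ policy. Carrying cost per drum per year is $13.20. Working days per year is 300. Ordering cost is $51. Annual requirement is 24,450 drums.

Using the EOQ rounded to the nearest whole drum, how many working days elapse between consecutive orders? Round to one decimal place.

2DS/H = 2·24,450·51/13.2 = 188,931.82
EOQ = √188,931.82 ≈ 434.66 → Q = 435 drums
T = Q/D × 300 days = 435/24,450 × 300 = 5.337 days

5.3 days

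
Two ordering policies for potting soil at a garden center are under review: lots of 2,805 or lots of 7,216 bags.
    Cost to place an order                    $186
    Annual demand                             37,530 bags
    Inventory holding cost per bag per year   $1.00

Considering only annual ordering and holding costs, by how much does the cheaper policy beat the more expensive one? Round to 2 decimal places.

TC(Q) = (D/Q)S + (Q/2)H
TC(2,805) = (37,530/2,805)×186 + (2,805/2)×1 = $3,891.12
TC(7,216) = (37,530/7,216)×186 + (7,216/2)×1 = $4,575.38
Cheaper: Q = 2,805.  Difference = $684.25

$684.25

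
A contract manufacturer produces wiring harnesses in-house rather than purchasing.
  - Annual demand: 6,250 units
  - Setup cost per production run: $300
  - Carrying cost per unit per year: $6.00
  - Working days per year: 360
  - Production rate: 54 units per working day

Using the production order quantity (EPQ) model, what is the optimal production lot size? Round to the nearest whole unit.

960 units

Daily demand d = 6,250/360 = 17.361; p = 54; 1 − d/p = 0.67850
EPQ = √(2DS / (H(1 − d/p)))
    = √(2 × 6,250 × 300 / (6 × 0.67850)) ≈ 959.77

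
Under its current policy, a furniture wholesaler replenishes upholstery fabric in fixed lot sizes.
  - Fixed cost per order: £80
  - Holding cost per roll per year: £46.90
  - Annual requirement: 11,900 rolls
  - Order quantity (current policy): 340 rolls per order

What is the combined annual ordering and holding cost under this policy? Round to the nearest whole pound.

Ordering: D/Q × S = 11,900/340 × £80 = £2,800.00
Holding:  Q/2 × H = 340/2 × £46.9 = £7,973.00
Total = £2,800.00 + £7,973.00 = £10,773.00

£10,773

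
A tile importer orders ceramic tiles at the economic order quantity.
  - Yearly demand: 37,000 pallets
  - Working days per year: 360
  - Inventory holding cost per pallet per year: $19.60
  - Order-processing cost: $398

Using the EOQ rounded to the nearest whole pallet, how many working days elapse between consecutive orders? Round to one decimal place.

EOQ = √(2DS/H) = √(2 × 37,000 × 398 / 19.6)
    = √(1,502,653.06) ≈ 1,225.83 → Q = 1,226 pallets
Days between orders = 360 / (D/Q) = 360 / 30.179 ≈ 11.929

11.9 days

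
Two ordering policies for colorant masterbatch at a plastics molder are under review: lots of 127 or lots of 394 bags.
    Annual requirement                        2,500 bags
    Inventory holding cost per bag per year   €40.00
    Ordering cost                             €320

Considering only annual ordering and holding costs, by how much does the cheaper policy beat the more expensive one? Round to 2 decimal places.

€1,071.24

Annual cost at Q: ordering D·S/Q plus holding Q·H/2.
TC(127) = (2,500/127)×320 + (127/2)×40 = €8,839.21
TC(394) = (2,500/394)×320 + (394/2)×40 = €9,910.46
|ΔTC| = |€8,839.21 − €9,910.46| = €1,071.24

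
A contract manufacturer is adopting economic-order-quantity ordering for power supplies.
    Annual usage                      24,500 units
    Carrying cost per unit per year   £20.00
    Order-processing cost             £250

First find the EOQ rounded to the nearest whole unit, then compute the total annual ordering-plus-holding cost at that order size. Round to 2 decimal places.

2DS/H = 2·24,500·250/20 = 612,500.00
EOQ = √612,500.00 ≈ 782.62 → Q = 783 units
Annual ordering cost = (D/Q)·S = (24,500/783) × 250 = £7,822.48
Annual holding cost  = (Q/2)·H = (783/2) × 20 = £7,830.00
Total = £7,822.48 + £7,830.00 = £15,652.48

£15,652.48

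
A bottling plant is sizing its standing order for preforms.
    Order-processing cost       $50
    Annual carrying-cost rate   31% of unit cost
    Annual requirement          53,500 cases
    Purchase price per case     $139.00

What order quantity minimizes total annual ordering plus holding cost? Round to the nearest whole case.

H = i·C = 0.31 × $139 = $43.0900 per case-year
EOQ = √(2DS/H) = √(2 × 53,500 × 50 / 43.09)
    = √(124,158.74) ≈ 352.36

352 cases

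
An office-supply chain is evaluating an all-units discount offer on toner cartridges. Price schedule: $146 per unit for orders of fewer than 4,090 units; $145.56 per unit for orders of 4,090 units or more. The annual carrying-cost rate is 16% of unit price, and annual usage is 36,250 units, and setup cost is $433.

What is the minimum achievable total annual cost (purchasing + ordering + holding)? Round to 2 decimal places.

H₁ = 16%×$146 = $23.3600;  H₂ = 16%×$145.56 = $23.2896
EOQ₁ = √(2×36,250×433/23.3600) = 1,159.25  (< 4,090, feasible at tier 1)
EOQ₂ = √(2×36,250×433/23.2896) = 1,161.00  (< 4,090 → use Q = 4,090 at tier-2 price)
TC(tier 1 (EOQ₁), Q≈1,159.2) = $5,319,580.04
TC(tier 2, Q≈4,090.0) = $5,328,014.95
Minimum at tier 1 (EOQ₁): $5,319,580.04

$5,319,580.04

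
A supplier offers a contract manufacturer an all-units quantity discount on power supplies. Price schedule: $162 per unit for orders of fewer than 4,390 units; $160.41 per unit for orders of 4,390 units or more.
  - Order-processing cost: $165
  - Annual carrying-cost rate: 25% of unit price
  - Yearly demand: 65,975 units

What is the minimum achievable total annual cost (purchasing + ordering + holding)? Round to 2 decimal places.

H₁ = 25%×$162 = $40.5000;  H₂ = 25%×$160.41 = $40.1025
EOQ₁ = √(2×65,975×165/40.5000) = 733.19  (< 4,390, feasible at tier 1)
EOQ₂ = √(2×65,975×165/40.1025) = 736.82  (< 4,390 → use Q = 4,390 at tier-2 price)
TC(tier 1 (EOQ₁), Q≈733.2) = $10,717,644.37
TC(tier 2, Q≈4,390.0) = $10,673,554.44
Minimum at tier 2: $10,673,554.44

$10,673,554.44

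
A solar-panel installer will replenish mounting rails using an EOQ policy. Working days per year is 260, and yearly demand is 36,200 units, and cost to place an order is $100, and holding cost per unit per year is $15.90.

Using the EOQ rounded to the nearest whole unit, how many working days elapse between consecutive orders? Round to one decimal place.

Q* = √(2·D·S / H) = √(2·36,200·100 / 15.9) = √455,345.9 ≈ 674.79 → Q = 675 units
Days between orders = 260 / (D/Q) = 260 / 53.630 ≈ 4.848

4.8 days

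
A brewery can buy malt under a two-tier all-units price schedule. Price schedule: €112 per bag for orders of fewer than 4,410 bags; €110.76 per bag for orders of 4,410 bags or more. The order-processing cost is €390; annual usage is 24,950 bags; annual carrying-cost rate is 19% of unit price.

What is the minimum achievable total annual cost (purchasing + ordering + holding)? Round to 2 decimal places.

€2,812,071.36

H₁ = 19%×€112 = €21.2800;  H₂ = 19%×€110.76 = €21.0444
EOQ₁ = √(2×24,950×390/21.2800) = 956.31  (< 4,410, feasible at tier 1)
EOQ₂ = √(2×24,950×390/21.0444) = 961.64  (< 4,410 → use Q = 4,410 at tier-2 price)
TC(tier 1 (EOQ₁), Q≈956.3) = €2,814,750.19
TC(tier 2, Q≈4,410.0) = €2,812,071.36
Minimum at tier 2: €2,812,071.36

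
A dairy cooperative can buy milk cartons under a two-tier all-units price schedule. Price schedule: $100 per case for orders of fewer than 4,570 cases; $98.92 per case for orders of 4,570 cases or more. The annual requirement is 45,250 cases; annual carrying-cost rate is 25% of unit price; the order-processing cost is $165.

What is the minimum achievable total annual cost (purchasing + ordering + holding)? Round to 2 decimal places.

$4,534,271.80

H₁ = 25%×$100 = $25.0000;  H₂ = 25%×$98.92 = $24.7300
EOQ₁ = √(2×45,250×165/25.0000) = 772.85  (< 4,570, feasible at tier 1)
EOQ₂ = √(2×45,250×165/24.7300) = 777.06  (< 4,570 → use Q = 4,570 at tier-2 price)
TC(tier 1 (EOQ₁), Q≈772.9) = $4,544,321.30
TC(tier 2, Q≈4,570.0) = $4,534,271.80
Minimum at tier 2: $4,534,271.80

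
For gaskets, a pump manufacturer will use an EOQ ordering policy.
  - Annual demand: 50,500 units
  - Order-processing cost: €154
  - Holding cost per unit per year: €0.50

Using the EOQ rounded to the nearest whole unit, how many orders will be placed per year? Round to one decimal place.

Optimal lot size Q* = (2 × 50,500 × €154 / €0.5)^½ ≈ 5,577.45 → Q = 5,577
Orders per year = D/Q = 50,500 / 5,577 = 9.055

9.1 orders per year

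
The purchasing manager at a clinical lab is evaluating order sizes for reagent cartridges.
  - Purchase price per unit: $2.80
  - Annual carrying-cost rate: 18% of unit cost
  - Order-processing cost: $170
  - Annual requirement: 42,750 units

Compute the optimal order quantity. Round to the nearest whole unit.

5,370 units

Carrying cost H = $2.8 × 18% = $0.5040/unit/yr
2DS/H = 2·42,750·170/0.504 = 28,839,285.71
EOQ = √28,839,285.71 ≈ 5,370.22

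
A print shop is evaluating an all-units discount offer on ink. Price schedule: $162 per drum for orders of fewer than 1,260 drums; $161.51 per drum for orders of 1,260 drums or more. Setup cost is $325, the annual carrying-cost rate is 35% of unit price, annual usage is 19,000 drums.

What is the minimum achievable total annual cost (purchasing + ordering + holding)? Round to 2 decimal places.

$3,104,462.14

H₁ = 35%×$162 = $56.7000;  H₂ = 35%×$161.51 = $56.5285
EOQ₁ = √(2×19,000×325/56.7000) = 466.70  (< 1,260, feasible at tier 1)
EOQ₂ = √(2×19,000×325/56.5285) = 467.41  (< 1,260 → use Q = 1,260 at tier-2 price)
TC(tier 1 (EOQ₁), Q≈466.7) = $3,104,462.14
TC(tier 2, Q≈1,260.0) = $3,109,203.75
Minimum at tier 1 (EOQ₁): $3,104,462.14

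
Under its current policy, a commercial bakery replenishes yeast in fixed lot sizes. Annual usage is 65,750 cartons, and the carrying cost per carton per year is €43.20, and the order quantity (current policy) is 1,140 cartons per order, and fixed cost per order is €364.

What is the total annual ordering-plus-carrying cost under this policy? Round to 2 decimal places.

Orders/yr = 65,750/1,140 = 57.675; ordering cost = 57.675 × €364 = €20,993.86
Average inventory = 1,140/2 = 570; holding cost = 570 × €43.2 = €24,624.00
Total = €20,993.86 + €24,624.00 = €45,617.86

€45,617.86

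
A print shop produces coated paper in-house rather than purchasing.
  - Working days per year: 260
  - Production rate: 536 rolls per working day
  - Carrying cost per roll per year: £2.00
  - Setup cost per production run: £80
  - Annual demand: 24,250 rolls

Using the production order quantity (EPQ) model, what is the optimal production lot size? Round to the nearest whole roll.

1,533 rolls

Daily demand d = 24,250/260 = 93.269; p = 536; 1 − d/p = 0.82599
EPQ = √(2DS / (H(1 − d/p)))
    = √(2 × 24,250 × 80 / (2 × 0.82599)) ≈ 1,532.55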